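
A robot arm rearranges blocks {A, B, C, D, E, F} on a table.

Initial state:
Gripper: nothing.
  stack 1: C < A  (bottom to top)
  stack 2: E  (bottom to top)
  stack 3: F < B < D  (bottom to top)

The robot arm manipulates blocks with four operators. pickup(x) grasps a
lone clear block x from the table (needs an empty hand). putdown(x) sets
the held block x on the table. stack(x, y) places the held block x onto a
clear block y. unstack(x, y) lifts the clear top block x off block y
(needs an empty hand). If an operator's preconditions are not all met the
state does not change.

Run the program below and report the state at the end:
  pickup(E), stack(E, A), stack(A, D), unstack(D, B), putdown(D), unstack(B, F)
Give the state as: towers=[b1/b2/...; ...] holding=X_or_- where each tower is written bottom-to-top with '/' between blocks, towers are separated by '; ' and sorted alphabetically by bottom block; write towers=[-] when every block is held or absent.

step 1 (pickup(E)): towers=[C/A; F/B/D] holding=E
step 2 (stack(E, A)): towers=[C/A/E; F/B/D] holding=-
step 3 (stack(A, D)) [no-op]: towers=[C/A/E; F/B/D] holding=-
step 4 (unstack(D, B)): towers=[C/A/E; F/B] holding=D
step 5 (putdown(D)): towers=[C/A/E; D; F/B] holding=-
step 6 (unstack(B, F)): towers=[C/A/E; D; F] holding=B

towers=[C/A/E; D; F] holding=B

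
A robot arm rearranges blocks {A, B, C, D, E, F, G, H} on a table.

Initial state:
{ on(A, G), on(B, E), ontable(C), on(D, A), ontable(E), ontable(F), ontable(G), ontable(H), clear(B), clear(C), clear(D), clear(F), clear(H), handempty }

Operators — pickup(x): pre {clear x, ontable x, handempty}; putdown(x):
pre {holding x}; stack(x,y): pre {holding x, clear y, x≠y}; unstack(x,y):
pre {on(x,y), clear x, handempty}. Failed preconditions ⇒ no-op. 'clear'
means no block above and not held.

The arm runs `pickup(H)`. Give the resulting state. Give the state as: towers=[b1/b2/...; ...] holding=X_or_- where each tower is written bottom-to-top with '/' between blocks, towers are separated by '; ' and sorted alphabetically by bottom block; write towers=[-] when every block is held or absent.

towers=[C; E/B; F; G/A/D] holding=H

before: towers=[C; E/B; F; G/A/D; H] holding=-
pre[pickup(H)]: clear(H) ok, ontable(H) ok, handempty ok
all met → apply pickup(H)
after:  towers=[C; E/B; F; G/A/D] holding=H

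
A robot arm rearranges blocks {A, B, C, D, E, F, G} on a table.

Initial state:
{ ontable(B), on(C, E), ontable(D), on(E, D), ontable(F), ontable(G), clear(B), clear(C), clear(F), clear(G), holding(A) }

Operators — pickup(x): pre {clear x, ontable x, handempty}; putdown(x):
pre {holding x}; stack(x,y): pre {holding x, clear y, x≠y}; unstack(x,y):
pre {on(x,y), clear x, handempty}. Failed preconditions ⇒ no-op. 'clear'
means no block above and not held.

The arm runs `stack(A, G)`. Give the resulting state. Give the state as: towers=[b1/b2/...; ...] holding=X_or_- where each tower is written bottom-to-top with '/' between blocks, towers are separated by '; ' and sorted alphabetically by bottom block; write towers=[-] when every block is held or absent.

towers=[B; D/E/C; F; G/A] holding=-

before: towers=[B; D/E/C; F; G] holding=A
pre[stack(A, G)]: holding(A) ok, clear(G) ok, A≠G ok
all met → apply stack(A, G)
after:  towers=[B; D/E/C; F; G/A] holding=-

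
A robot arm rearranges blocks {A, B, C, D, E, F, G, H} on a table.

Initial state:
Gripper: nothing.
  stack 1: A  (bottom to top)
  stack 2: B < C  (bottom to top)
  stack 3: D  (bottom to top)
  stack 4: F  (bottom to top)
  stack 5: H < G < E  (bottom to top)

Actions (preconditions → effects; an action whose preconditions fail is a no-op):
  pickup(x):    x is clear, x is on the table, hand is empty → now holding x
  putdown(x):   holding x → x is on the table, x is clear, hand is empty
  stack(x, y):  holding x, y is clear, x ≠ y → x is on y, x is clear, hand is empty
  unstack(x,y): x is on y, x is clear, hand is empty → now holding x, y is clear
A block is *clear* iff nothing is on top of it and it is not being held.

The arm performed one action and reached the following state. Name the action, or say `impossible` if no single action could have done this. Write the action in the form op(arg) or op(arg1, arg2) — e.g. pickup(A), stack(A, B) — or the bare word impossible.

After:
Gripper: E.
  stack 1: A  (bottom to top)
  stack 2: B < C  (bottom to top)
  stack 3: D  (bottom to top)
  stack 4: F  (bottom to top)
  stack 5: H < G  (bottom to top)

unstack(E, G)

target: towers=[A; B/C; D; F; H/G] holding=E
         pickup(A) → towers=[B/C; D; F; H/G/E] holding=A
     unstack(E, G) → towers=[A; B/C; D; F; H/G] holding=E  ← match
         pickup(F) → towers=[A; B/C; D; H/G/E] holding=F
         pickup(D) → towers=[A; B/C; F; H/G/E] holding=D
     unstack(C, B) → towers=[A; B; D; F; H/G/E] holding=C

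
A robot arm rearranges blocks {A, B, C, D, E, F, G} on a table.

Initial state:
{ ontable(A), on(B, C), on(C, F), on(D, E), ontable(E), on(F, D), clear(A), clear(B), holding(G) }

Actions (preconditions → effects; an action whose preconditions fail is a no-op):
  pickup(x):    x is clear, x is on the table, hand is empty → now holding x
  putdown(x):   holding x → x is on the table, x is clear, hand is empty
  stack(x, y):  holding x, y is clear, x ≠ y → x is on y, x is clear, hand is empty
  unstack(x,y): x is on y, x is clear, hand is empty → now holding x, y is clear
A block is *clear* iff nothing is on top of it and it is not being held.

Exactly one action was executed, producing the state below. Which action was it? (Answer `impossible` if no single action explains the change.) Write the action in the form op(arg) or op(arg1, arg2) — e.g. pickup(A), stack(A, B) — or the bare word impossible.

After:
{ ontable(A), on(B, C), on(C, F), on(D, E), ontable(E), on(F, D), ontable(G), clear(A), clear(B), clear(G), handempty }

putdown(G)

target: towers=[A; E/D/F/C/B; G] holding=-
        putdown(G) → towers=[A; E/D/F/C/B; G] holding=-  ← match
       stack(G, B) → towers=[A; E/D/F/C/B/G] holding=-
       stack(G, A) → towers=[A/G; E/D/F/C/B] holding=-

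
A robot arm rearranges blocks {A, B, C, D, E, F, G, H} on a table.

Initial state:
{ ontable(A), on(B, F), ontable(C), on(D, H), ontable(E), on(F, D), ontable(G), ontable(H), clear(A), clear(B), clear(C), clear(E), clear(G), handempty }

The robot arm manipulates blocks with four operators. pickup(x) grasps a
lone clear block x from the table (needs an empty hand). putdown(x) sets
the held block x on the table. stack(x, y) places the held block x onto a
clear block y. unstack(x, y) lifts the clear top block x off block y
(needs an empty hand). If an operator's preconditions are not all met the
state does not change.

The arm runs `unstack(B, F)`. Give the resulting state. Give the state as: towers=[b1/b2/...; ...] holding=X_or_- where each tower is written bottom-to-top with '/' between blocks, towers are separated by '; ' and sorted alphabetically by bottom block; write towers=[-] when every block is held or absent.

towers=[A; C; E; G; H/D/F] holding=B

before: towers=[A; C; E; G; H/D/F/B] holding=-
pre[unstack(B, F)]: on(B,F) ✓, clear(B) ✓, handempty ✓
all met → apply unstack(B, F)
after:  towers=[A; C; E; G; H/D/F] holding=B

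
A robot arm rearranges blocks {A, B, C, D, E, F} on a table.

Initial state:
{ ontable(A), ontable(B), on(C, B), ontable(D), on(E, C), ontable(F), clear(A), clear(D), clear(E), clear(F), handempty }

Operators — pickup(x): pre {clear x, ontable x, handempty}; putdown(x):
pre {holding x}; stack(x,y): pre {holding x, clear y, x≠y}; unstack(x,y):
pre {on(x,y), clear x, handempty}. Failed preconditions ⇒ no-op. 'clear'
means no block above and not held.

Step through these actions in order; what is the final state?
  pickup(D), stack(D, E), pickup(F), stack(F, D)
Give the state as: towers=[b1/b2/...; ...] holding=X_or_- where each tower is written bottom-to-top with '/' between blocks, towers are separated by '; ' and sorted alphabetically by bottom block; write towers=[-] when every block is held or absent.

towers=[A; B/C/E/D/F] holding=-

step 1 (pickup(D)): towers=[A; B/C/E; F] holding=D
step 2 (stack(D, E)): towers=[A; B/C/E/D; F] holding=-
step 3 (pickup(F)): towers=[A; B/C/E/D] holding=F
step 4 (stack(F, D)): towers=[A; B/C/E/D/F] holding=-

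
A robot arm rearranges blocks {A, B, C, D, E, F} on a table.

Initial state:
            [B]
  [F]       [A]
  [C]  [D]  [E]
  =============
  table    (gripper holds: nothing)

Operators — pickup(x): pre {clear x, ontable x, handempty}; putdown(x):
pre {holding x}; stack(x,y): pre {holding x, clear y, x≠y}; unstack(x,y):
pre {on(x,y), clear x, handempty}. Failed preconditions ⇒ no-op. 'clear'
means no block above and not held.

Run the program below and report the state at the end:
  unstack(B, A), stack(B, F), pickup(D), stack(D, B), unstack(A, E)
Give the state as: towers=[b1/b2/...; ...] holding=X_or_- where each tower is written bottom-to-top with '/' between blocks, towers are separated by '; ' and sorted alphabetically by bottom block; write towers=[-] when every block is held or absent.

towers=[C/F/B/D; E] holding=A

step 1 (unstack(B, A)): towers=[C/F; D; E/A] holding=B
step 2 (stack(B, F)): towers=[C/F/B; D; E/A] holding=-
step 3 (pickup(D)): towers=[C/F/B; E/A] holding=D
step 4 (stack(D, B)): towers=[C/F/B/D; E/A] holding=-
step 5 (unstack(A, E)): towers=[C/F/B/D; E] holding=A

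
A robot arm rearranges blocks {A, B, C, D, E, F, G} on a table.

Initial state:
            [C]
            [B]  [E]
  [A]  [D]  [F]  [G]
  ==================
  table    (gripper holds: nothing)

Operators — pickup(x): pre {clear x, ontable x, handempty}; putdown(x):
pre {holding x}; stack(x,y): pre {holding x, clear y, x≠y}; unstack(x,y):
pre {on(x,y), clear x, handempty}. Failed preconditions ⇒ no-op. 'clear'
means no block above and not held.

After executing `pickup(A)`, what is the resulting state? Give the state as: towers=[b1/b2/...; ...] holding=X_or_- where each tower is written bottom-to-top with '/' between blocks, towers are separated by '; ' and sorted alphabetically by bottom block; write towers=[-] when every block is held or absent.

before: towers=[A; D; F/B/C; G/E] holding=-
pre[pickup(A)]: clear(A) ✓, ontable(A) ✓, handempty ✓
all met → apply pickup(A)
after:  towers=[D; F/B/C; G/E] holding=A

towers=[D; F/B/C; G/E] holding=A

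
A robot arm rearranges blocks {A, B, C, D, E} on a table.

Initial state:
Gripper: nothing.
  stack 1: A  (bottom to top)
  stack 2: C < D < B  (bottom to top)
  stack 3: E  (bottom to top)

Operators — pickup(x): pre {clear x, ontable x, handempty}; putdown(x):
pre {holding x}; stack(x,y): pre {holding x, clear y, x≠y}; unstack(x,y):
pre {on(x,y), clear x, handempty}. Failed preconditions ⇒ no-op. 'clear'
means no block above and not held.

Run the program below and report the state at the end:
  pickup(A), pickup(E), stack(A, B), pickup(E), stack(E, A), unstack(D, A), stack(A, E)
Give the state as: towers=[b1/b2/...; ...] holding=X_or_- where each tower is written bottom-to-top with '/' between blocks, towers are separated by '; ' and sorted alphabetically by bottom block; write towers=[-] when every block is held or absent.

towers=[C/D/B/A/E] holding=-

step 1 (pickup(A)): towers=[C/D/B; E] holding=A
step 2 (pickup(E)) [no-op]: towers=[C/D/B; E] holding=A
step 3 (stack(A, B)): towers=[C/D/B/A; E] holding=-
step 4 (pickup(E)): towers=[C/D/B/A] holding=E
step 5 (stack(E, A)): towers=[C/D/B/A/E] holding=-
step 6 (unstack(D, A)) [no-op]: towers=[C/D/B/A/E] holding=-
step 7 (stack(A, E)) [no-op]: towers=[C/D/B/A/E] holding=-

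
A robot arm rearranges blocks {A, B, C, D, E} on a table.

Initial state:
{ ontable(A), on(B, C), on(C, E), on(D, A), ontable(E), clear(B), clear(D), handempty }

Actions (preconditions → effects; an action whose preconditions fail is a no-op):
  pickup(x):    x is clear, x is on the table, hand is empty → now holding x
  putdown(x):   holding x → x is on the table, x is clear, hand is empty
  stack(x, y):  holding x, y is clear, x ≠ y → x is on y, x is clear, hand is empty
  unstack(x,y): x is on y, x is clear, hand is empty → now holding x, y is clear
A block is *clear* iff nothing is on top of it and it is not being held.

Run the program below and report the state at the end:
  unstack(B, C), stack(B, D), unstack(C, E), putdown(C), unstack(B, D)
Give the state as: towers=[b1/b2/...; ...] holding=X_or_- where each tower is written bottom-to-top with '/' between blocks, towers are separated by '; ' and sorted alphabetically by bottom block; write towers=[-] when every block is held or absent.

step 1 (unstack(B, C)): towers=[A/D; E/C] holding=B
step 2 (stack(B, D)): towers=[A/D/B; E/C] holding=-
step 3 (unstack(C, E)): towers=[A/D/B; E] holding=C
step 4 (putdown(C)): towers=[A/D/B; C; E] holding=-
step 5 (unstack(B, D)): towers=[A/D; C; E] holding=B

towers=[A/D; C; E] holding=B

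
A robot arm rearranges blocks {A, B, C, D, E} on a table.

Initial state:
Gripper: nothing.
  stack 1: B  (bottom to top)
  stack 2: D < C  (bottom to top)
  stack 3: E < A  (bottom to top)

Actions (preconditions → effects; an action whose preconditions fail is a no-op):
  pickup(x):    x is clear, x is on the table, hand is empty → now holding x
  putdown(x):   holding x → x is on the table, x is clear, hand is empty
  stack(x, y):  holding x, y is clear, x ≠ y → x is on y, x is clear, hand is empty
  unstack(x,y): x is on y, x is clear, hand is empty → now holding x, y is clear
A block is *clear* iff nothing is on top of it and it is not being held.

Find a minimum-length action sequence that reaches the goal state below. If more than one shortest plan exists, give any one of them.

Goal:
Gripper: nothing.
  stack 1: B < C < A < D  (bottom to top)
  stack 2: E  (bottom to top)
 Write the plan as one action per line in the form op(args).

step 1 (unstack(C, D)): towers=[B; D; E/A] holding=C
step 2 (stack(C, B)): towers=[B/C; D; E/A] holding=-
step 3 (unstack(A, E)): towers=[B/C; D; E] holding=A
step 4 (stack(A, C)): towers=[B/C/A; D; E] holding=-
step 5 (pickup(D)): towers=[B/C/A; E] holding=D
step 6 (stack(D, A)): towers=[B/C/A/D; E] holding=-
goal check: towers=[B/C/A/D; E] holding=- — reached (length 6, optimal by BFS)

unstack(C, D)
stack(C, B)
unstack(A, E)
stack(A, C)
pickup(D)
stack(D, A)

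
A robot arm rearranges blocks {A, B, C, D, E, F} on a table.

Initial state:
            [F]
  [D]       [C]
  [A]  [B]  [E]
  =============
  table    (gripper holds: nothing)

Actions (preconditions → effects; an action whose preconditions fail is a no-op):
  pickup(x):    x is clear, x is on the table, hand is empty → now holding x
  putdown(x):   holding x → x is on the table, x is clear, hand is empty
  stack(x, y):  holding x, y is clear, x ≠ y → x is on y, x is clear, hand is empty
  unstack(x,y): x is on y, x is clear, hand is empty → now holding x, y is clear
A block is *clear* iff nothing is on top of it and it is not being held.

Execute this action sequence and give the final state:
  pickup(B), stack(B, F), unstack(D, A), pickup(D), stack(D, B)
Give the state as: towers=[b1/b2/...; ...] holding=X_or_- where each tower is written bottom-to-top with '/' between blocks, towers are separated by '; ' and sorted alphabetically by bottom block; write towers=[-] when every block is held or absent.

step 1 (pickup(B)): towers=[A/D; E/C/F] holding=B
step 2 (stack(B, F)): towers=[A/D; E/C/F/B] holding=-
step 3 (unstack(D, A)): towers=[A; E/C/F/B] holding=D
step 4 (pickup(D)) [no-op]: towers=[A; E/C/F/B] holding=D
step 5 (stack(D, B)): towers=[A; E/C/F/B/D] holding=-

towers=[A; E/C/F/B/D] holding=-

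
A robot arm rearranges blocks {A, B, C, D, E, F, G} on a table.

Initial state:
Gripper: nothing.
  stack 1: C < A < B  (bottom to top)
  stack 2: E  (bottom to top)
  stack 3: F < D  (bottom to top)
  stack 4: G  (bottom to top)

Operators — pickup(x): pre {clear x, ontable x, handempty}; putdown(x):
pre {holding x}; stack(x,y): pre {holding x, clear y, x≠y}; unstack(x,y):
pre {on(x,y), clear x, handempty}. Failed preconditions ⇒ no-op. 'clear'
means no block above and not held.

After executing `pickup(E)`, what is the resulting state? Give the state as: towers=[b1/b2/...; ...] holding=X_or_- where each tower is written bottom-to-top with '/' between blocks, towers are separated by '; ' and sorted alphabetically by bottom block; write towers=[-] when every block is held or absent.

before: towers=[C/A/B; E; F/D; G] holding=-
pre[pickup(E)]: clear(E) ok, ontable(E) ok, handempty ok
all met → apply pickup(E)
after:  towers=[C/A/B; F/D; G] holding=E

towers=[C/A/B; F/D; G] holding=E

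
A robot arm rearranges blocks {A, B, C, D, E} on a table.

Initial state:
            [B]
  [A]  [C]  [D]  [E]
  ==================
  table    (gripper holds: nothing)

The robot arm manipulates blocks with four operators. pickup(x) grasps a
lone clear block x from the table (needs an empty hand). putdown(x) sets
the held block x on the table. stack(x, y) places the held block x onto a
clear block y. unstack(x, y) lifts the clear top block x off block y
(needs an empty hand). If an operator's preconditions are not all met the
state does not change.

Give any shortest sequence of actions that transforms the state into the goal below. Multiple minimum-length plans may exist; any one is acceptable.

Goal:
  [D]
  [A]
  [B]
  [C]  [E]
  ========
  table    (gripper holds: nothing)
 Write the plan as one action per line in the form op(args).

step 1 (unstack(B, D)): towers=[A; C; D; E] holding=B
step 2 (stack(B, C)): towers=[A; C/B; D; E] holding=-
step 3 (pickup(A)): towers=[C/B; D; E] holding=A
step 4 (stack(A, B)): towers=[C/B/A; D; E] holding=-
step 5 (pickup(D)): towers=[C/B/A; E] holding=D
step 6 (stack(D, A)): towers=[C/B/A/D; E] holding=-
goal check: towers=[C/B/A/D; E] holding=- — reached (length 6, optimal by BFS)

unstack(B, D)
stack(B, C)
pickup(A)
stack(A, B)
pickup(D)
stack(D, A)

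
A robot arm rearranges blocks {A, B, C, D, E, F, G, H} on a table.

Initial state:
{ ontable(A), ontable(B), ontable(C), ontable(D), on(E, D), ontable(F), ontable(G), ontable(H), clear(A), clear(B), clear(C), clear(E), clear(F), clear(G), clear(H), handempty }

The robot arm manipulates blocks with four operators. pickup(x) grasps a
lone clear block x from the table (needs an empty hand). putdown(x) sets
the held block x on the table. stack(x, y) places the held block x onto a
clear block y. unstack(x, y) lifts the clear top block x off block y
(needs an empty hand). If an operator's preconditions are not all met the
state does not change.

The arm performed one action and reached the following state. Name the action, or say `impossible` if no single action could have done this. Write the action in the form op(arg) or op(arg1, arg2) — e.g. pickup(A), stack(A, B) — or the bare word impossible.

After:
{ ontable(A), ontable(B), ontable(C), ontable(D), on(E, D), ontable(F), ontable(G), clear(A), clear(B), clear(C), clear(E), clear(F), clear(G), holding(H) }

target: towers=[A; B; C; D/E; F; G] holding=H
         pickup(G) → towers=[A; B; C; D/E; F; H] holding=G
         pickup(A) → towers=[B; C; D/E; F; G; H] holding=A
     unstack(E, D) → towers=[A; B; C; D; F; G; H] holding=E
         pickup(H) → towers=[A; B; C; D/E; F; G] holding=H  ← match
         pickup(B) → towers=[A; C; D/E; F; G; H] holding=B
         pickup(F) → towers=[A; B; C; D/E; G; H] holding=F
         pickup(C) → towers=[A; B; D/E; F; G; H] holding=C

pickup(H)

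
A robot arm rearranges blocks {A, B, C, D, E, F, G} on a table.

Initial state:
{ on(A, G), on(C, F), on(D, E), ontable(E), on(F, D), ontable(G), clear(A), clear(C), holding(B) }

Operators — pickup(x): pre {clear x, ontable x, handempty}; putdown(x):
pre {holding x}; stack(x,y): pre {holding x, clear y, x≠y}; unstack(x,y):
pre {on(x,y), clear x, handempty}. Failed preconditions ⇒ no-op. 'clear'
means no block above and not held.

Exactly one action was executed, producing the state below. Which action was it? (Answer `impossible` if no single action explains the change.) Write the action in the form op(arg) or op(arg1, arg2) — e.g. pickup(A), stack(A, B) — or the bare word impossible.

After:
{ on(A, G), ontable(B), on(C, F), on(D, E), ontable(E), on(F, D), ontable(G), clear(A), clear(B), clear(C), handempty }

target: towers=[B; E/D/F/C; G/A] holding=-
        putdown(B) → towers=[B; E/D/F/C; G/A] holding=-  ← match
       stack(B, A) → towers=[E/D/F/C; G/A/B] holding=-
       stack(B, C) → towers=[E/D/F/C/B; G/A] holding=-

putdown(B)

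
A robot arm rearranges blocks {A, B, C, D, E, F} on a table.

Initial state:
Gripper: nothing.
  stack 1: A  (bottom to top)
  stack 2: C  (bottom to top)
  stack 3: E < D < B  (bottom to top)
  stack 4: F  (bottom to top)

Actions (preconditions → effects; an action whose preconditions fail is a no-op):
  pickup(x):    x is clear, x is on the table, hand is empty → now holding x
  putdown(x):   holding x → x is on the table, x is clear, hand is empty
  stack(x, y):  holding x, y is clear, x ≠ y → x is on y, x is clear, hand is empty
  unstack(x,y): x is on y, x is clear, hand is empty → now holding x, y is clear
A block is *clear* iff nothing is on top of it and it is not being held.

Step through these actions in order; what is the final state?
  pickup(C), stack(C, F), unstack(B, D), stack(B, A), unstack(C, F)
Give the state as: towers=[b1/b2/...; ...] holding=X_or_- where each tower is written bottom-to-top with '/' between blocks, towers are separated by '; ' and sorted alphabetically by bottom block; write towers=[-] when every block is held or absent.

towers=[A/B; E/D; F] holding=C

step 1 (pickup(C)): towers=[A; E/D/B; F] holding=C
step 2 (stack(C, F)): towers=[A; E/D/B; F/C] holding=-
step 3 (unstack(B, D)): towers=[A; E/D; F/C] holding=B
step 4 (stack(B, A)): towers=[A/B; E/D; F/C] holding=-
step 5 (unstack(C, F)): towers=[A/B; E/D; F] holding=C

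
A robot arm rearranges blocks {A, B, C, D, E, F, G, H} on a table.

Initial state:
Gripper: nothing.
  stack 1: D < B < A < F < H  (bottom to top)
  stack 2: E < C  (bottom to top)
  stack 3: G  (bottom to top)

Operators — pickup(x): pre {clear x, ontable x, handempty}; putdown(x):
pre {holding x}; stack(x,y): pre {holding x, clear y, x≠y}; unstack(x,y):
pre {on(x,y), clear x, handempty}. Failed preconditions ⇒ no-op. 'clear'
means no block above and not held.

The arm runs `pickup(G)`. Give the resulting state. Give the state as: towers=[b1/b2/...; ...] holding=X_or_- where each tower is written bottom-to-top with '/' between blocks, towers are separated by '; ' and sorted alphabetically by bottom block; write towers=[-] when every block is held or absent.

before: towers=[D/B/A/F/H; E/C; G] holding=-
pre[pickup(G)]: clear(G) ✓, ontable(G) ✓, handempty ✓
all met → apply pickup(G)
after:  towers=[D/B/A/F/H; E/C] holding=G

towers=[D/B/A/F/H; E/C] holding=G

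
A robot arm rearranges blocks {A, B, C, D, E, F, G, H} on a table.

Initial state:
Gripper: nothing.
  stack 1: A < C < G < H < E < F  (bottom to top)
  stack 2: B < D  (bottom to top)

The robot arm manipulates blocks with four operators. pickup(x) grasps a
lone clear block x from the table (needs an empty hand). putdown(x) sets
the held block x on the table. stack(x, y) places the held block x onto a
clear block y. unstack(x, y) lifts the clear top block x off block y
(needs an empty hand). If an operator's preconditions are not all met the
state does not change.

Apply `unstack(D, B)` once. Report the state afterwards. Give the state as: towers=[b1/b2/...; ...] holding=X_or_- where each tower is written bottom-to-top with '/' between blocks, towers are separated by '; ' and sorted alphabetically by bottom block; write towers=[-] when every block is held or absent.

before: towers=[A/C/G/H/E/F; B/D] holding=-
pre[unstack(D, B)]: on(D,B) yes, clear(D) yes, handempty yes
all met → apply unstack(D, B)
after:  towers=[A/C/G/H/E/F; B] holding=D

towers=[A/C/G/H/E/F; B] holding=D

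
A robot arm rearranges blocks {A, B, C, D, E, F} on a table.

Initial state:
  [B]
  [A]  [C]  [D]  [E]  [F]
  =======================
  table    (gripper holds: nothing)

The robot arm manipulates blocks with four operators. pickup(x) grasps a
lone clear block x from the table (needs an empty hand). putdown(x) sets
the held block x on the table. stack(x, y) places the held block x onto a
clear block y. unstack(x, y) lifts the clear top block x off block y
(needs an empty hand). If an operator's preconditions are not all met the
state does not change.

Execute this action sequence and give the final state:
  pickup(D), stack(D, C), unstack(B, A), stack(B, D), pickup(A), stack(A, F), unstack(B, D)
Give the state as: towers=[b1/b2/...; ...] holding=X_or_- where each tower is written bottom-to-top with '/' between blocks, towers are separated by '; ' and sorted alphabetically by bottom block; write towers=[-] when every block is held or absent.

towers=[C/D; E; F/A] holding=B

step 1 (pickup(D)): towers=[A/B; C; E; F] holding=D
step 2 (stack(D, C)): towers=[A/B; C/D; E; F] holding=-
step 3 (unstack(B, A)): towers=[A; C/D; E; F] holding=B
step 4 (stack(B, D)): towers=[A; C/D/B; E; F] holding=-
step 5 (pickup(A)): towers=[C/D/B; E; F] holding=A
step 6 (stack(A, F)): towers=[C/D/B; E; F/A] holding=-
step 7 (unstack(B, D)): towers=[C/D; E; F/A] holding=B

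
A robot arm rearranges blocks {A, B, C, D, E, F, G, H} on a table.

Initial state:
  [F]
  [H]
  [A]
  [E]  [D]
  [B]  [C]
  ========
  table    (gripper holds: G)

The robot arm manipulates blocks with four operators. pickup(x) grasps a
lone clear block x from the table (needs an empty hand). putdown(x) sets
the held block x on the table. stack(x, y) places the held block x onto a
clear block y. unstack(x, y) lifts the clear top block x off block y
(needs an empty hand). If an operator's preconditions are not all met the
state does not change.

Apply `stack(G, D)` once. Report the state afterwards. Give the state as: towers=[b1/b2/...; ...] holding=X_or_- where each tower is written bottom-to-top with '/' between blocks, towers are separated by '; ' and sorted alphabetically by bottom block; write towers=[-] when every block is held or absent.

before: towers=[B/E/A/H/F; C/D] holding=G
pre[stack(G, D)]: holding(G) yes, clear(D) yes, G≠D yes
all met → apply stack(G, D)
after:  towers=[B/E/A/H/F; C/D/G] holding=-

towers=[B/E/A/H/F; C/D/G] holding=-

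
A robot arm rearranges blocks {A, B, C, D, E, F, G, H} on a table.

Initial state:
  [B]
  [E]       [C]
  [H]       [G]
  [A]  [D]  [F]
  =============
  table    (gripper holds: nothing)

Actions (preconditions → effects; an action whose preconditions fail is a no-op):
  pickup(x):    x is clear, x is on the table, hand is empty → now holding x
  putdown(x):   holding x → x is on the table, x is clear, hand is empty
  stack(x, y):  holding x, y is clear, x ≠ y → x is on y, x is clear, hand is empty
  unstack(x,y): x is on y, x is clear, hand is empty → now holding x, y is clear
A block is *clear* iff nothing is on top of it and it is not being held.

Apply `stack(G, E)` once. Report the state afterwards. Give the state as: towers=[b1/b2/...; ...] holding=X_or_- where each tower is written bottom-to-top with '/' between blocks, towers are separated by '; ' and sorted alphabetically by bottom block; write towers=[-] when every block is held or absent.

before: towers=[A/H/E/B; D; F/G/C] holding=-
pre[stack(G, E)]: holding(G) fail, clear(E) fail, G≠E ok
holding(G), clear(E) unmet → stack(G, E) is a no-op
after:  towers=[A/H/E/B; D; F/G/C] holding=-

towers=[A/H/E/B; D; F/G/C] holding=-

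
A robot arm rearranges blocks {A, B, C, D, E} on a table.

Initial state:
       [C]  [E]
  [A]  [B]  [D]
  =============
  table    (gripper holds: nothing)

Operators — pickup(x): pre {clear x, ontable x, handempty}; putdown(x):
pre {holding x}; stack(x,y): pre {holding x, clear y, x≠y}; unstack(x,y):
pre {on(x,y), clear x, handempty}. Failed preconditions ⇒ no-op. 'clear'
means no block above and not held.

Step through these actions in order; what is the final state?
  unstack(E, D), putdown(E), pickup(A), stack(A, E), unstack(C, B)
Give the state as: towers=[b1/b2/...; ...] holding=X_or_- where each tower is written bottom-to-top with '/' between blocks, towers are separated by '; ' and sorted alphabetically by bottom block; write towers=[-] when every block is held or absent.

step 1 (unstack(E, D)): towers=[A; B/C; D] holding=E
step 2 (putdown(E)): towers=[A; B/C; D; E] holding=-
step 3 (pickup(A)): towers=[B/C; D; E] holding=A
step 4 (stack(A, E)): towers=[B/C; D; E/A] holding=-
step 5 (unstack(C, B)): towers=[B; D; E/A] holding=C

towers=[B; D; E/A] holding=C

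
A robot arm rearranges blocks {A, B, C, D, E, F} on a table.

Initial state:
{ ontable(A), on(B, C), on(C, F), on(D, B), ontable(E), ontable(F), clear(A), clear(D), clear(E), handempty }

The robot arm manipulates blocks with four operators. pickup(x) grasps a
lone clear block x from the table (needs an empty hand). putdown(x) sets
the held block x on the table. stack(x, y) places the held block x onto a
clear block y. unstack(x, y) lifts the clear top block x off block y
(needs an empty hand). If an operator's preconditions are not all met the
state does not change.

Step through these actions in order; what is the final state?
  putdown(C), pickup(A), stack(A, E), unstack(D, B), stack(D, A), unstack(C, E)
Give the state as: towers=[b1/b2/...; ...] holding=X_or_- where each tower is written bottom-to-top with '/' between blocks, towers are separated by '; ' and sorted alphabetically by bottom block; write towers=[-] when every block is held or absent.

towers=[E/A/D; F/C/B] holding=-

step 1 (putdown(C)) [no-op]: towers=[A; E; F/C/B/D] holding=-
step 2 (pickup(A)): towers=[E; F/C/B/D] holding=A
step 3 (stack(A, E)): towers=[E/A; F/C/B/D] holding=-
step 4 (unstack(D, B)): towers=[E/A; F/C/B] holding=D
step 5 (stack(D, A)): towers=[E/A/D; F/C/B] holding=-
step 6 (unstack(C, E)) [no-op]: towers=[E/A/D; F/C/B] holding=-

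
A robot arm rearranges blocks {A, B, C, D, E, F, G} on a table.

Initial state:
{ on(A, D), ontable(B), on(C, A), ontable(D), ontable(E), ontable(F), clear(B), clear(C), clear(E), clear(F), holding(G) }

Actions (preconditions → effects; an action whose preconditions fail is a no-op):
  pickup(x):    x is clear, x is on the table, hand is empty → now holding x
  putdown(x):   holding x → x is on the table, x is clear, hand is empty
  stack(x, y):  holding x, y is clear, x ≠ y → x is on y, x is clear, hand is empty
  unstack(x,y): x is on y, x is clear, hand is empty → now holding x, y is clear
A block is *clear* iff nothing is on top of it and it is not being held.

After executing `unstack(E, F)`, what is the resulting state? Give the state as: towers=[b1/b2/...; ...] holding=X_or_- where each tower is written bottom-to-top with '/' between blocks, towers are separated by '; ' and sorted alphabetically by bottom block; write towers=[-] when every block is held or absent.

towers=[B; D/A/C; E; F] holding=G

before: towers=[B; D/A/C; E; F] holding=G
pre[unstack(E, F)]: on(E,F) no, clear(E) yes, handempty no
on(E,F), handempty unmet → unstack(E, F) is a no-op
after:  towers=[B; D/A/C; E; F] holding=G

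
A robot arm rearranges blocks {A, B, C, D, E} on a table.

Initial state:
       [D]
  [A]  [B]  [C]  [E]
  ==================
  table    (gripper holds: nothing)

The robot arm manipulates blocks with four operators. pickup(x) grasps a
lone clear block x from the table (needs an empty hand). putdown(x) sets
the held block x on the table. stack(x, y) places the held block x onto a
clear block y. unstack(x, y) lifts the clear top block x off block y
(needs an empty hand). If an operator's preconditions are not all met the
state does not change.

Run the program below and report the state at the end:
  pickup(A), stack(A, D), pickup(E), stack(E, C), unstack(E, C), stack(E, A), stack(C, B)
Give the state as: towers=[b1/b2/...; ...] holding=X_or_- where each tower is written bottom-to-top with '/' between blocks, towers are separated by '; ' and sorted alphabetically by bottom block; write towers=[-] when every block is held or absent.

towers=[B/D/A/E; C] holding=-

step 1 (pickup(A)): towers=[B/D; C; E] holding=A
step 2 (stack(A, D)): towers=[B/D/A; C; E] holding=-
step 3 (pickup(E)): towers=[B/D/A; C] holding=E
step 4 (stack(E, C)): towers=[B/D/A; C/E] holding=-
step 5 (unstack(E, C)): towers=[B/D/A; C] holding=E
step 6 (stack(E, A)): towers=[B/D/A/E; C] holding=-
step 7 (stack(C, B)) [no-op]: towers=[B/D/A/E; C] holding=-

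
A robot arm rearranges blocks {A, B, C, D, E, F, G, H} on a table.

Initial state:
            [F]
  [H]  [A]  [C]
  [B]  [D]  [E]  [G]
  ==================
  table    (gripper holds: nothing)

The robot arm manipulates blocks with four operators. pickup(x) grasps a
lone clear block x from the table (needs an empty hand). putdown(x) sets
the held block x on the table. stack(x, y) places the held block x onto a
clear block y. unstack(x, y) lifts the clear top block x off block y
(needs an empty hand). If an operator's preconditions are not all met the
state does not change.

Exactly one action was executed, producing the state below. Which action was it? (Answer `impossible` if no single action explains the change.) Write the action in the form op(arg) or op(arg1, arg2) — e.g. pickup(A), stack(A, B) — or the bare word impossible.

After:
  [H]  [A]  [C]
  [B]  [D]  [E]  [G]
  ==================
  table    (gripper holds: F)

unstack(F, C)

target: towers=[B/H; D/A; E/C; G] holding=F
         pickup(G) → towers=[B/H; D/A; E/C/F] holding=G
     unstack(A, D) → towers=[B/H; D; E/C/F; G] holding=A
     unstack(H, B) → towers=[B; D/A; E/C/F; G] holding=H
     unstack(F, C) → towers=[B/H; D/A; E/C; G] holding=F  ← match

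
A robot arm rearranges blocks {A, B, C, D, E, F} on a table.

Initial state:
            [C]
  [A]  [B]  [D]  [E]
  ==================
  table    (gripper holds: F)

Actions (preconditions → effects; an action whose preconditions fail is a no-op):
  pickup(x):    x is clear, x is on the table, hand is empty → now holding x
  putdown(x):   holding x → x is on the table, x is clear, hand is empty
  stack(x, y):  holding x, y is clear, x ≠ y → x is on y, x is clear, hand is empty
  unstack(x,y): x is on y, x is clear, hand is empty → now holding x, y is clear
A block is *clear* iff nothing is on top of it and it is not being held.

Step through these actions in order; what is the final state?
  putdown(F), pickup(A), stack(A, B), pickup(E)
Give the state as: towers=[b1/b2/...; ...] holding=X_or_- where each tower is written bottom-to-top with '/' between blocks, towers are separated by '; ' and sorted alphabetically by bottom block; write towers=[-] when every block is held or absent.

towers=[B/A; D/C; F] holding=E

step 1 (putdown(F)): towers=[A; B; D/C; E; F] holding=-
step 2 (pickup(A)): towers=[B; D/C; E; F] holding=A
step 3 (stack(A, B)): towers=[B/A; D/C; E; F] holding=-
step 4 (pickup(E)): towers=[B/A; D/C; F] holding=E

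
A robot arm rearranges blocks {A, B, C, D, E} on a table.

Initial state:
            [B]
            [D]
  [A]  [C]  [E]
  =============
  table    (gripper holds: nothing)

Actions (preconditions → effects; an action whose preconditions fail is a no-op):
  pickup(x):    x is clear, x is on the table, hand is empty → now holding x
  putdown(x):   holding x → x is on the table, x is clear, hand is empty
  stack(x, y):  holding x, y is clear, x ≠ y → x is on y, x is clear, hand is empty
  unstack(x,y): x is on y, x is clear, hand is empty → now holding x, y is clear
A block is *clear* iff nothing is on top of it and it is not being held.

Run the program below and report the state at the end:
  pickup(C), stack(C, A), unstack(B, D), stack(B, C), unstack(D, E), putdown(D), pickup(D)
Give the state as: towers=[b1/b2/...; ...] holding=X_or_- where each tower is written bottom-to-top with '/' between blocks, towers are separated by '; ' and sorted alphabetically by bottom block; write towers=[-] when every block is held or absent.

towers=[A/C/B; E] holding=D

step 1 (pickup(C)): towers=[A; E/D/B] holding=C
step 2 (stack(C, A)): towers=[A/C; E/D/B] holding=-
step 3 (unstack(B, D)): towers=[A/C; E/D] holding=B
step 4 (stack(B, C)): towers=[A/C/B; E/D] holding=-
step 5 (unstack(D, E)): towers=[A/C/B; E] holding=D
step 6 (putdown(D)): towers=[A/C/B; D; E] holding=-
step 7 (pickup(D)): towers=[A/C/B; E] holding=D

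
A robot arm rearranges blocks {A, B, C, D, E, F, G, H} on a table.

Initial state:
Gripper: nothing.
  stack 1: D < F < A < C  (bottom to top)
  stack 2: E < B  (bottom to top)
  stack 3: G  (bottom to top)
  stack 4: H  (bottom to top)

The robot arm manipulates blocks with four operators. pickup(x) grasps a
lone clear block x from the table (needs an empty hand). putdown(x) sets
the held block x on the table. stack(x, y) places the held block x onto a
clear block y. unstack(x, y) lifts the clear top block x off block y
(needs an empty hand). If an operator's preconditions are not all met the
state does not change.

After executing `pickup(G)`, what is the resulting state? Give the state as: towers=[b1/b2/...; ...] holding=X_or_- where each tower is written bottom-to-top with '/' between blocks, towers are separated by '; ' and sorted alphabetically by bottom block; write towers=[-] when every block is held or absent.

before: towers=[D/F/A/C; E/B; G; H] holding=-
pre[pickup(G)]: clear(G) ok, ontable(G) ok, handempty ok
all met → apply pickup(G)
after:  towers=[D/F/A/C; E/B; H] holding=G

towers=[D/F/A/C; E/B; H] holding=G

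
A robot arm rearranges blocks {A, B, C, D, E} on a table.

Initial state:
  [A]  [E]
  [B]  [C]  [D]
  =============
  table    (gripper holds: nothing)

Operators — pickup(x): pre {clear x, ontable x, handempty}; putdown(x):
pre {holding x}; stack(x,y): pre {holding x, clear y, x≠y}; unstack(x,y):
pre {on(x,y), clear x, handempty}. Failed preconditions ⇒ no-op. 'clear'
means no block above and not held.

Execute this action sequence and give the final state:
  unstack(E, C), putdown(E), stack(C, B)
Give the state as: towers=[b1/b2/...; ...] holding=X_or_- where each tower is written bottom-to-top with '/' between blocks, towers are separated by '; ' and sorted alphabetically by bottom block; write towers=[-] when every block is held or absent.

step 1 (unstack(E, C)): towers=[B/A; C; D] holding=E
step 2 (putdown(E)): towers=[B/A; C; D; E] holding=-
step 3 (stack(C, B)) [no-op]: towers=[B/A; C; D; E] holding=-

towers=[B/A; C; D; E] holding=-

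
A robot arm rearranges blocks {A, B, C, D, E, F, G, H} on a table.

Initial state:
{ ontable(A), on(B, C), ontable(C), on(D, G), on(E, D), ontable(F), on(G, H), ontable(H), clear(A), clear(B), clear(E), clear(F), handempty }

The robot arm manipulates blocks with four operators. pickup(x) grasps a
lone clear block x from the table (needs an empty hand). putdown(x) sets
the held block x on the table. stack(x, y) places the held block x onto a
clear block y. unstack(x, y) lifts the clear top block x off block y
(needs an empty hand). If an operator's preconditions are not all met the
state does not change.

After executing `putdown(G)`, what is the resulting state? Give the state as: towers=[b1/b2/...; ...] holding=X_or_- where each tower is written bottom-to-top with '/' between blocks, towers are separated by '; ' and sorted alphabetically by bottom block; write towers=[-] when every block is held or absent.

towers=[A; C/B; F; H/G/D/E] holding=-

before: towers=[A; C/B; F; H/G/D/E] holding=-
pre[putdown(G)]: holding(G) fail
holding(G) unmet → putdown(G) is a no-op
after:  towers=[A; C/B; F; H/G/D/E] holding=-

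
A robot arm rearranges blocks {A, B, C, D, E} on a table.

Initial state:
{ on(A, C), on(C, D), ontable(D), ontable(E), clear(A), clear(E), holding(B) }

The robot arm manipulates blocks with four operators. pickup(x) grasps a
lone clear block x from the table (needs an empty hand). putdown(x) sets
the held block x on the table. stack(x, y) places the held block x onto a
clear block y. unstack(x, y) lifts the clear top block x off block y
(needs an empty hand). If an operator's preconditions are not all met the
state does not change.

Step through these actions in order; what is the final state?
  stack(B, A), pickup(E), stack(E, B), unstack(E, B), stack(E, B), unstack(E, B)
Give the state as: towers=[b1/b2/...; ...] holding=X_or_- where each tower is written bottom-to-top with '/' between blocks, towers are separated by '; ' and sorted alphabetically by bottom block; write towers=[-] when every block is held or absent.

towers=[D/C/A/B] holding=E

step 1 (stack(B, A)): towers=[D/C/A/B; E] holding=-
step 2 (pickup(E)): towers=[D/C/A/B] holding=E
step 3 (stack(E, B)): towers=[D/C/A/B/E] holding=-
step 4 (unstack(E, B)): towers=[D/C/A/B] holding=E
step 5 (stack(E, B)): towers=[D/C/A/B/E] holding=-
step 6 (unstack(E, B)): towers=[D/C/A/B] holding=E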